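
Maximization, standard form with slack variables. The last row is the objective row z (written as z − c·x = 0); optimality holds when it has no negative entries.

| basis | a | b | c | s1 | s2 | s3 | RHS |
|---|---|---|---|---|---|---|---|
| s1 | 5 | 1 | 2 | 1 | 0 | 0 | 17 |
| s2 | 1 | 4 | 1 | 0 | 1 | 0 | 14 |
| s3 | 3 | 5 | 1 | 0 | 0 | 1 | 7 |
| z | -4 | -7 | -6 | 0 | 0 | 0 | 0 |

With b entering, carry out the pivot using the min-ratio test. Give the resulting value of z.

Ratio test on column b — row 1: 17/1 = 17; row 2: 14/4 = 7/2; row 3: 7/5 = 7/5. Minimum is 7/5 at row 3 (s3 leaves); pivot element 5.
Pivot on row 3; the z-row RHS becomes 0 − (-7)·(7/5) = 49/5.

49/5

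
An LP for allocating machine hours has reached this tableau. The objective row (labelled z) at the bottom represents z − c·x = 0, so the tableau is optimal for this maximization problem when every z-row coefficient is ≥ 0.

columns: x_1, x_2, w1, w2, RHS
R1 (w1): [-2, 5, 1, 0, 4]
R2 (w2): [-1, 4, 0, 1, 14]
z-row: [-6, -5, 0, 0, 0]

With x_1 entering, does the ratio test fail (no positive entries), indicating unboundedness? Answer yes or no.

yes

Every constraint-row entry in column x_1 is ≤ 0, so increasing x_1 is unbounded.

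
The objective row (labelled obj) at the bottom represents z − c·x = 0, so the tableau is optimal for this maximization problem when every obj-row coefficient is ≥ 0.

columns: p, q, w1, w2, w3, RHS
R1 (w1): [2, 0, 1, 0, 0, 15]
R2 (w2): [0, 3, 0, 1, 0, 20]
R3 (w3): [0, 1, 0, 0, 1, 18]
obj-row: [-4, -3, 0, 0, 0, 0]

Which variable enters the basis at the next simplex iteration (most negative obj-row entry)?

Negative obj-row entries: p: -4, q: -3.
The most negative is -4 in column p, so p enters.

p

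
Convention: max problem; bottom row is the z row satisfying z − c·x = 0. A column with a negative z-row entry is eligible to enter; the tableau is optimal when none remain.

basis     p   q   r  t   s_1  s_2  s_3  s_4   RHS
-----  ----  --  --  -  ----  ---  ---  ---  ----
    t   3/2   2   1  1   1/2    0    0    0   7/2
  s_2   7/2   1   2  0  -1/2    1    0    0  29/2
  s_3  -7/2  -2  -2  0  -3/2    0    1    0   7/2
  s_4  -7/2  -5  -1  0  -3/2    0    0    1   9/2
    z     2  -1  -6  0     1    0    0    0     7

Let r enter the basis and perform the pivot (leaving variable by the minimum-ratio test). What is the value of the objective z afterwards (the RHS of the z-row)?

28

Ratio test on column r — row 1: (7/2)/1 = 7/2; row 2: (29/2)/2 = 29/4; row 3: entry -2 ≤ 0; row 4: entry -1 ≤ 0. Minimum is 7/2 at row 1 (t leaves); pivot element 1.
Pivot on row 1; the z-row RHS becomes 7 − (-6)·(7/2) = 28.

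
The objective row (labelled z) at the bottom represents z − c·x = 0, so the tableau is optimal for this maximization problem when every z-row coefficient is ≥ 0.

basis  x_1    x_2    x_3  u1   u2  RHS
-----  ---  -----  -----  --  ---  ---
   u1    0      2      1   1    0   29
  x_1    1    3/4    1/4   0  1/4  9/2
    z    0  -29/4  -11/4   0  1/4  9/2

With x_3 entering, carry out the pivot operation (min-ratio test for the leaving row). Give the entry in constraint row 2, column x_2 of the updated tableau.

3

Ratio test on column x_3 — row 1: 29/1 = 29; row 2: (9/2)/(1/4) = 18. Minimum is 18 at row 2 (x_1 leaves); pivot element 1/4.
Divide row 2 by 1/4; eliminate column x_3 from the other rows.
In the new row 2, the x_2 entry is the old entry divided by the pivot: (3/4)/(1/4) = 3.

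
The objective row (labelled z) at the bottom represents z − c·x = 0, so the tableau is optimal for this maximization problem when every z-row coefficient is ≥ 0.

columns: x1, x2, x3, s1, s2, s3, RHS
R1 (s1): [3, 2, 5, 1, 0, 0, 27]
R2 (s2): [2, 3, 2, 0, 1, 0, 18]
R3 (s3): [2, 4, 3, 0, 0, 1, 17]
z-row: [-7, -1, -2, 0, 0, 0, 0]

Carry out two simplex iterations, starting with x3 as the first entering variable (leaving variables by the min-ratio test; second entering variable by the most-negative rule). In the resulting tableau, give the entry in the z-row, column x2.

Ratio test on column x3 — row 1: 27/5 = 27/5; row 2: 18/2 = 9; row 3: 17/3 = 17/3. Minimum is 27/5 at row 1 (s1 leaves); pivot element 5.
Divide row 1 by 5; eliminate column x3 from the other rows.
Second iteration: most negative z-row entry is -29/5 in column x1, so x1 enters.
Ratio test on column x1 — row 1: (27/5)/(3/5) = 9; row 2: (36/5)/(4/5) = 9; row 3: (4/5)/(1/5) = 4. Minimum is 4 at row 3 (s3 leaves); pivot element 1/5.
Divide row 3 by 1/5; eliminate column x1 from the other rows.
After both pivots, the entry at the z-row, column x2 is 81.

81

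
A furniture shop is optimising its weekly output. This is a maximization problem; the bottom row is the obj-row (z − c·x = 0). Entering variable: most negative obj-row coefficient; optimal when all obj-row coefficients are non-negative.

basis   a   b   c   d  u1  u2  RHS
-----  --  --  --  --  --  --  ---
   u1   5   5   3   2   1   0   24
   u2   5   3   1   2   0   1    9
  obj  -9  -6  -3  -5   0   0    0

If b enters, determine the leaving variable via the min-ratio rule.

u2

Column b entries and ratios — u1: 24/5 = 24/5; u2: 9/3 = 3.
Smallest ratio is 3 in the row of u2, so u2 leaves.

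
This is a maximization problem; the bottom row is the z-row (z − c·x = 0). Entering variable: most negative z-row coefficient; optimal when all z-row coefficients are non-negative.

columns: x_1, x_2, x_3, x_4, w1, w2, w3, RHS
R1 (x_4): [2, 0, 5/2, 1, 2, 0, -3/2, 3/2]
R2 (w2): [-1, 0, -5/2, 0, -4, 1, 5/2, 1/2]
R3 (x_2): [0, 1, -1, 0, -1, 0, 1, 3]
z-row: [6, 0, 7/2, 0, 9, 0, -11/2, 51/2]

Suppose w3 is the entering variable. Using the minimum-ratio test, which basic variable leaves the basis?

Column w3 entries and ratios — x_4: -3/2 ≤ 0, skip; w2: (1/2)/(5/2) = 1/5; x_2: 3/1 = 3.
Smallest ratio is 1/5 in the row of w2, so w2 leaves.

w2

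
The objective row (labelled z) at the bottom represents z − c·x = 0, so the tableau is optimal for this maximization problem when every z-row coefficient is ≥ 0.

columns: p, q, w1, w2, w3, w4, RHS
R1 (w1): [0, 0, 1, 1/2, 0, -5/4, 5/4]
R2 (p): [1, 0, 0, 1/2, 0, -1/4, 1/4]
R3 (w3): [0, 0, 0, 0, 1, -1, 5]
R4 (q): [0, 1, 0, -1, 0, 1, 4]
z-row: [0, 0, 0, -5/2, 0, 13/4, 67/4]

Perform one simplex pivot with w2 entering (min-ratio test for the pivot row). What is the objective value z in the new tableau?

Ratio test on column w2 — row 1: (5/4)/(1/2) = 5/2; row 2: (1/4)/(1/2) = 1/2; row 3: entry 0 ≤ 0; row 4: entry -1 ≤ 0. Minimum is 1/2 at row 2 (p leaves); pivot element 1/2.
Pivot on row 2; the z-row RHS becomes 67/4 − (-5/2)·(1/2) = 18.

18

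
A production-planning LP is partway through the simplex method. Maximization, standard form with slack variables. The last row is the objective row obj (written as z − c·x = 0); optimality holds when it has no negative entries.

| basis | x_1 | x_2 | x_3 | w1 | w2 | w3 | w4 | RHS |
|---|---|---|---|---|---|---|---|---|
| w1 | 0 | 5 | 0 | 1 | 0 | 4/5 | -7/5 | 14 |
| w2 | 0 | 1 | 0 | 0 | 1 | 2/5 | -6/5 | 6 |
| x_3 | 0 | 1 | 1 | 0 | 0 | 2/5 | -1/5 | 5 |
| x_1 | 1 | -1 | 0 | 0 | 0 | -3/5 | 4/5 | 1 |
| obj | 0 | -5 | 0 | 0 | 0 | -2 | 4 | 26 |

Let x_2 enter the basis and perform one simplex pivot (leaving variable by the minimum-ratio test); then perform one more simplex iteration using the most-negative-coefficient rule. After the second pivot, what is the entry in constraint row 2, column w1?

Ratio test on column x_2 — row 1: 14/5 = 14/5; row 2: 6/1 = 6; row 3: 5/1 = 5; row 4: entry -1 ≤ 0. Minimum is 14/5 at row 1 (w1 leaves); pivot element 5.
Divide row 1 by 5; eliminate column x_2 from the other rows.
Second iteration: most negative obj-row entry is -6/5 in column w3, so w3 enters.
Ratio test on column w3 — row 1: (14/5)/(4/25) = 35/2; row 2: (16/5)/(6/25) = 40/3; row 3: (11/5)/(6/25) = 55/6; row 4: entry -11/25 ≤ 0. Minimum is 55/6 at row 3 (x_3 leaves); pivot element 6/25.
Divide row 3 by 6/25; eliminate column w3 from the other rows.
After both pivots, the entry at constraint row 2, column w1 is 0.

0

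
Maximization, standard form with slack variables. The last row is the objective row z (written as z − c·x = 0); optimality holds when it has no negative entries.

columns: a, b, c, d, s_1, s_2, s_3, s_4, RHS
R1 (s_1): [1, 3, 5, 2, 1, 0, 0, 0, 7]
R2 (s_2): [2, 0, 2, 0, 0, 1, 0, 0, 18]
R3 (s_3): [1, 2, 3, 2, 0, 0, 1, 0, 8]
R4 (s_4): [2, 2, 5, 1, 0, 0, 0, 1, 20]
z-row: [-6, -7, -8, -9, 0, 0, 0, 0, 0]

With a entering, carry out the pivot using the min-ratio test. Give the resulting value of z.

Ratio test on column a — row 1: 7/1 = 7; row 2: 18/2 = 9; row 3: 8/1 = 8; row 4: 20/2 = 10. Minimum is 7 at row 1 (s_1 leaves); pivot element 1.
Pivot on row 1; the z-row RHS becomes 0 − (-6)·7 = 42.

42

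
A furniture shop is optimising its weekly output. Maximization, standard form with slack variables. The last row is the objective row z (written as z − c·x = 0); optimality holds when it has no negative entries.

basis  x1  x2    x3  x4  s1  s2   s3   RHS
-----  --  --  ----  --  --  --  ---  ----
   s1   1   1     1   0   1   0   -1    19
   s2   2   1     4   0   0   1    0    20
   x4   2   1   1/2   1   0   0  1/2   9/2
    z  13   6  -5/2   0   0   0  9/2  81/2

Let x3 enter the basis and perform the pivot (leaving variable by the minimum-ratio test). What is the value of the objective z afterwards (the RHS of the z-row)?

Ratio test on column x3 — row 1: 19/1 = 19; row 2: 20/4 = 5; row 3: (9/2)/(1/2) = 9. Minimum is 5 at row 2 (s2 leaves); pivot element 4.
Pivot on row 2; the z-row RHS becomes 81/2 − (-5/2)·5 = 53.

53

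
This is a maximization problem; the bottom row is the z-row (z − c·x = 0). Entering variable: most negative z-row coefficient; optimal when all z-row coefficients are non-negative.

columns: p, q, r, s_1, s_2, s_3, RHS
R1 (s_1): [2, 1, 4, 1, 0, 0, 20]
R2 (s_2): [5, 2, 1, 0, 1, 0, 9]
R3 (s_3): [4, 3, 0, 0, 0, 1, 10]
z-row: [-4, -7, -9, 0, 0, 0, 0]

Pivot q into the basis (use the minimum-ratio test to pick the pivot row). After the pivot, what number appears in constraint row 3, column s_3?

1/3

Ratio test on column q — row 1: 20/1 = 20; row 2: 9/2 = 9/2; row 3: 10/3 = 10/3. Minimum is 10/3 at row 3 (s_3 leaves); pivot element 3.
Divide row 3 by 3; eliminate column q from the other rows.
In the new row 3, the s_3 entry is the old entry divided by the pivot: 1/3 = 1/3.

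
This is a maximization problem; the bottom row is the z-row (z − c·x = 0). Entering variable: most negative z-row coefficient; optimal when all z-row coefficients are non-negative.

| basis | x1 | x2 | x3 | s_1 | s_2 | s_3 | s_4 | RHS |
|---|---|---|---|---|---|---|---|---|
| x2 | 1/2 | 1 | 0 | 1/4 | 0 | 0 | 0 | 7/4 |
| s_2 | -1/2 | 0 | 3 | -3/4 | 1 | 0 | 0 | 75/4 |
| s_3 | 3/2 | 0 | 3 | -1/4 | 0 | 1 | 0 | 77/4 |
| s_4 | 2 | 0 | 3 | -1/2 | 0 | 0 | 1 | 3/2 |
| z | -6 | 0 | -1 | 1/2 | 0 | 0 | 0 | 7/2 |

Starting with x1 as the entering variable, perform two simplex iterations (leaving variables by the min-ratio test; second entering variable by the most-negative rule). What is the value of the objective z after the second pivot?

35/3

Ratio test on column x1 — row 1: (7/4)/(1/2) = 7/2; row 2: entry -1/2 ≤ 0; row 3: (77/4)/(3/2) = 77/6; row 4: (3/2)/2 = 3/4. Minimum is 3/4 at row 4 (s_4 leaves); pivot element 2.
Pivot on row 4; the z-row RHS becomes 7/2 − (-6)·(3/4) = 8.
Next entering variable (most negative z-row entry -1): s_1.
Ratio test on column s_1 — row 1: (11/8)/(3/8) = 11/3; row 2: entry -7/8 ≤ 0; row 3: (145/8)/(1/8) = 145; row 4: entry -1/4 ≤ 0. Minimum is 11/3 at row 1 (x2 leaves); pivot element 3/8.
After the second pivot the z-row RHS is 8 − (-1)·(11/3) = 35/3.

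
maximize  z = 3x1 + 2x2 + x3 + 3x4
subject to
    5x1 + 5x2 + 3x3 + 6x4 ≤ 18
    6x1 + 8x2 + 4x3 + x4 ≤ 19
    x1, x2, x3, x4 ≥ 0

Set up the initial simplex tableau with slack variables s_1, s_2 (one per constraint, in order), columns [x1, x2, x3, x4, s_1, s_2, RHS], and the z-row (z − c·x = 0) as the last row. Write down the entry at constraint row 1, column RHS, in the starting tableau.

The RHS of constraint 1 is b_1 = 18.

18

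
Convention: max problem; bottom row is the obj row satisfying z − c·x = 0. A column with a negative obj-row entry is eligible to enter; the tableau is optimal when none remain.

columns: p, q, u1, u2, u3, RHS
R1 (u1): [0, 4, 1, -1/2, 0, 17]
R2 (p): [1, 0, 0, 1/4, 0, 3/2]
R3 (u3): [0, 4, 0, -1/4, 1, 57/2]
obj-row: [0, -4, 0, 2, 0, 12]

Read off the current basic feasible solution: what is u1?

u1 is basic (row 1); its value is the RHS of that row, 17.

17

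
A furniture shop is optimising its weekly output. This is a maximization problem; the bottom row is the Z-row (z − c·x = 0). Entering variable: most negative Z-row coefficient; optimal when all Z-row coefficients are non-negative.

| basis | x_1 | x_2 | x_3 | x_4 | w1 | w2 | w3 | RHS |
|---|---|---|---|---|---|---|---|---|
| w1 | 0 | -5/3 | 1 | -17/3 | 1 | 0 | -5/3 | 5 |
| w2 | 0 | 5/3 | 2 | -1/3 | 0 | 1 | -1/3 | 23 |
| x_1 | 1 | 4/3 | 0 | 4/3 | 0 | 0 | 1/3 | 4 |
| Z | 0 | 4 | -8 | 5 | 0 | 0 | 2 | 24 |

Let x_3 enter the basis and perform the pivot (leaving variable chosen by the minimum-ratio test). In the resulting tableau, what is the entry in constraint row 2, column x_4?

11

Ratio test on column x_3 — row 1: 5/1 = 5; row 2: 23/2 = 23/2; row 3: entry 0 ≤ 0. Minimum is 5 at row 1 (w1 leaves); pivot element 1.
Divide row 1 by 1; eliminate column x_3 from the other rows.
Row 2 update in column x_4: -1/3 − 2·(-17/3) = 11.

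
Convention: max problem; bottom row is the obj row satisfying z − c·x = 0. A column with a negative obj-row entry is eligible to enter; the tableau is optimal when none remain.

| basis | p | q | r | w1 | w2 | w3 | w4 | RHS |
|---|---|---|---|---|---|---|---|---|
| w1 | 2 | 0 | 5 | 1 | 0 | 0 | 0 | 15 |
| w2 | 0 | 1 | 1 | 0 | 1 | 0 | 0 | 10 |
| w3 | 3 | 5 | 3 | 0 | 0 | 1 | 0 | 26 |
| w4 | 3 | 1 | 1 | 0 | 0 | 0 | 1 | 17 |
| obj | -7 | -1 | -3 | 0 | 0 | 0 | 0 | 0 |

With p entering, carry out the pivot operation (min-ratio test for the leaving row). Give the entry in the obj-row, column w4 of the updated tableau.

7/3

Ratio test on column p — row 1: 15/2 = 15/2; row 2: entry 0 ≤ 0; row 3: 26/3 = 26/3; row 4: 17/3 = 17/3. Minimum is 17/3 at row 4 (w4 leaves); pivot element 3.
Divide row 4 by 3; eliminate column p from the other rows.
obj-row update in column w4: 0 − (-7)·(1/3) = 7/3.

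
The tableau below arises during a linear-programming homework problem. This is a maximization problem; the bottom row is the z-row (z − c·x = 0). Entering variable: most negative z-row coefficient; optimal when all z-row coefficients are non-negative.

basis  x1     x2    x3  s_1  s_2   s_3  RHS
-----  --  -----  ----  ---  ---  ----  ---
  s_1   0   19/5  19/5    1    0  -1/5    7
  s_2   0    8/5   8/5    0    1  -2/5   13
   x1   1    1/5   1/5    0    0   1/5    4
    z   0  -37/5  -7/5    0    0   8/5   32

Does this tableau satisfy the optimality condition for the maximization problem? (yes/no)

no

The z-row has a negative entry -37/5 in column x2, so it is not optimal.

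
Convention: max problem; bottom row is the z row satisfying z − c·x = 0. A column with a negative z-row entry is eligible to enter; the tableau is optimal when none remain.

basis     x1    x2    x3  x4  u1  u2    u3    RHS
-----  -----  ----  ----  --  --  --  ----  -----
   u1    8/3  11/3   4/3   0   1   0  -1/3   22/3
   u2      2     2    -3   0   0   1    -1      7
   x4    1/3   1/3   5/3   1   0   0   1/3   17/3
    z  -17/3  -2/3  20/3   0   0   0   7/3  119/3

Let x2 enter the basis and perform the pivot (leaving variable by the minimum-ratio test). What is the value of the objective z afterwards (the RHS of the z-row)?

41

Ratio test on column x2 — row 1: (22/3)/(11/3) = 2; row 2: 7/2 = 7/2; row 3: (17/3)/(1/3) = 17. Minimum is 2 at row 1 (u1 leaves); pivot element 11/3.
Pivot on row 1; the z-row RHS becomes 119/3 − (-2/3)·2 = 41.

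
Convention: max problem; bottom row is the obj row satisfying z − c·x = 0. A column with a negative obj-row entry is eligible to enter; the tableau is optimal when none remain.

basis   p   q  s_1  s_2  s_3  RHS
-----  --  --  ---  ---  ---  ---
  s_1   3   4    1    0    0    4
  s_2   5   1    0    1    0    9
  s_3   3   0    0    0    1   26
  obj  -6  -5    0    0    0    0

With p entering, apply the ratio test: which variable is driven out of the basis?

Column p entries and ratios — s_1: 4/3 = 4/3; s_2: 9/5 = 9/5; s_3: 26/3 = 26/3.
Smallest ratio is 4/3 in the row of s_1, so s_1 leaves.

s_1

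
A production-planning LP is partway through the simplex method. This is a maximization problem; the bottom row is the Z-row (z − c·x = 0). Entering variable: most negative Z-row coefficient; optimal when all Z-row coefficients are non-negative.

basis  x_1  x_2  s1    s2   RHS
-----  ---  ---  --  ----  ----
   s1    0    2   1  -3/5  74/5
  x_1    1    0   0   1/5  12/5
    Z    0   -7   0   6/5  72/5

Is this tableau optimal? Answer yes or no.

no

The Z-row has a negative entry -7 in column x_2, so it is not optimal.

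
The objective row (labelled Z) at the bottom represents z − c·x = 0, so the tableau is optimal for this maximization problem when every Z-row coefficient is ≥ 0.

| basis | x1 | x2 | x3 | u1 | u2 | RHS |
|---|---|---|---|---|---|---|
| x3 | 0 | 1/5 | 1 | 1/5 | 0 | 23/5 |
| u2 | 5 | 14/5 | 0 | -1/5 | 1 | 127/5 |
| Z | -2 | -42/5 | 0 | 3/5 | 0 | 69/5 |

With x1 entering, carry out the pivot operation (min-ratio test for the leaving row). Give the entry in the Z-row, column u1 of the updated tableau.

Ratio test on column x1 — row 1: entry 0 ≤ 0; row 2: (127/5)/5 = 127/25. Minimum is 127/25 at row 2 (u2 leaves); pivot element 5.
Divide row 2 by 5; eliminate column x1 from the other rows.
Z-row update in column u1: 3/5 − (-2)·(-1/25) = 13/25.

13/25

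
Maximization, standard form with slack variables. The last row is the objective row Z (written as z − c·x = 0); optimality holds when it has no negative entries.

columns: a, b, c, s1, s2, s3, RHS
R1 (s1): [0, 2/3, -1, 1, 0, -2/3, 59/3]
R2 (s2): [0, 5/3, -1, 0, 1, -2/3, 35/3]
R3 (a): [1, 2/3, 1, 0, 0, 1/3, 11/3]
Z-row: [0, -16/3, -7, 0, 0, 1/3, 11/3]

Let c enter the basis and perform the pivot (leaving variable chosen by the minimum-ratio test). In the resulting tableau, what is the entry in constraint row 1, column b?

4/3

Ratio test on column c — row 1: entry -1 ≤ 0; row 2: entry -1 ≤ 0; row 3: (11/3)/1 = 11/3. Minimum is 11/3 at row 3 (a leaves); pivot element 1.
Divide row 3 by 1; eliminate column c from the other rows.
Row 1 update in column b: 2/3 − (-1)·(2/3) = 4/3.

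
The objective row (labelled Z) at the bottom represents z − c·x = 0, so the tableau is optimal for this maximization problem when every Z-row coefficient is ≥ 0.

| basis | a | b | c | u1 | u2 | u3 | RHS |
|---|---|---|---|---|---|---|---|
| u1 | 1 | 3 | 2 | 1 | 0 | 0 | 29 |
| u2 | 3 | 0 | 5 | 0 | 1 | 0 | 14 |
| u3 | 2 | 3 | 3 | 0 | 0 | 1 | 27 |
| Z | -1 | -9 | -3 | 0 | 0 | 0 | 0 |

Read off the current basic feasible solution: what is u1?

29

u1 is basic (row 1); its value is the RHS of that row, 29.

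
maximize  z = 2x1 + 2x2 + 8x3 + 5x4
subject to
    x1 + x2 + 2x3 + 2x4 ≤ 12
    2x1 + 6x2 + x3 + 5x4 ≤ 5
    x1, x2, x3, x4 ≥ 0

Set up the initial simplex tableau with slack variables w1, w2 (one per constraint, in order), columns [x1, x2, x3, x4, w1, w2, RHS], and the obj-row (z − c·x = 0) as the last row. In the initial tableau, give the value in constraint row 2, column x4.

5

Constraint 2 has coefficient 5 on x4.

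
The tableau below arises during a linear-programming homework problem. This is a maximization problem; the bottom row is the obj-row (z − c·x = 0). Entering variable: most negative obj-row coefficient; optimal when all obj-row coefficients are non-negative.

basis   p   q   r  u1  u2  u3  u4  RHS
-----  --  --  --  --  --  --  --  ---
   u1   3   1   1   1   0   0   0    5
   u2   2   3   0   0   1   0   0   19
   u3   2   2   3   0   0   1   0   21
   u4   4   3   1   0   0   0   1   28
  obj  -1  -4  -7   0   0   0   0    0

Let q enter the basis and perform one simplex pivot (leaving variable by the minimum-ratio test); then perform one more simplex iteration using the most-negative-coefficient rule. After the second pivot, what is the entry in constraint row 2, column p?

Ratio test on column q — row 1: 5/1 = 5; row 2: 19/3 = 19/3; row 3: 21/2 = 21/2; row 4: 28/3 = 28/3. Minimum is 5 at row 1 (u1 leaves); pivot element 1.
Divide row 1 by 1; eliminate column q from the other rows.
Second iteration: most negative obj-row entry is -3 in column r, so r enters.
Ratio test on column r — row 1: 5/1 = 5; row 2: entry -3 ≤ 0; row 3: 11/1 = 11; row 4: entry -2 ≤ 0. Minimum is 5 at row 1 (q leaves); pivot element 1.
Divide row 1 by 1; eliminate column r from the other rows.
After both pivots, the entry at constraint row 2, column p is 2.

2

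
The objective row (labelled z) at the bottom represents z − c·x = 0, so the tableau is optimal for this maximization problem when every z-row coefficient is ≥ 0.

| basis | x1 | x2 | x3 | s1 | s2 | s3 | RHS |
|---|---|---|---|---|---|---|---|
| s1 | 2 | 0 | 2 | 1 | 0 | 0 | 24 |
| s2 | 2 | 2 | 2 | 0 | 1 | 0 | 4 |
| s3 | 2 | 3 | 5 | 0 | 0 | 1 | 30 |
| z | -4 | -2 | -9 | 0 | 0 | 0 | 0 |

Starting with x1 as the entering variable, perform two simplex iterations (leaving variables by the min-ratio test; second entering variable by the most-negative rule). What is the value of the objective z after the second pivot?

18

Ratio test on column x1 — row 1: 24/2 = 12; row 2: 4/2 = 2; row 3: 30/2 = 15. Minimum is 2 at row 2 (s2 leaves); pivot element 2.
Pivot on row 2; the z-row RHS becomes 0 − (-4)·2 = 8.
Next entering variable (most negative z-row entry -5): x3.
Ratio test on column x3 — row 1: entry 0 ≤ 0; row 2: 2/1 = 2; row 3: 26/3 = 26/3. Minimum is 2 at row 2 (x1 leaves); pivot element 1.
After the second pivot the z-row RHS is 8 − (-5)·2 = 18.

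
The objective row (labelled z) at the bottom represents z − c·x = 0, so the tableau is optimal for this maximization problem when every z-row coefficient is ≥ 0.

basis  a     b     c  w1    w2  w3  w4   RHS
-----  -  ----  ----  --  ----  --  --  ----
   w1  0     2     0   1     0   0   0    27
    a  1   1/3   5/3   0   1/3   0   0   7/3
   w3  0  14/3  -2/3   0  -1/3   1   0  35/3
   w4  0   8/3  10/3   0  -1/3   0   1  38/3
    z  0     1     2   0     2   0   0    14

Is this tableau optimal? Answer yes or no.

yes

Every z-row coefficient is ≥ 0, so the tableau is optimal.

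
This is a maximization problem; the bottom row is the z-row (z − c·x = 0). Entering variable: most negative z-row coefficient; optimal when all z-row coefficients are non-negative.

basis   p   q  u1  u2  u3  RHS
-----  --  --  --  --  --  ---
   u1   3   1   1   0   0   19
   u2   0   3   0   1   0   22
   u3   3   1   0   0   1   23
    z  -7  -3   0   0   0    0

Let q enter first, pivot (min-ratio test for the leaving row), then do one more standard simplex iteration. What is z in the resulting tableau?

443/9

Ratio test on column q — row 1: 19/1 = 19; row 2: 22/3 = 22/3; row 3: 23/1 = 23. Minimum is 22/3 at row 2 (u2 leaves); pivot element 3.
Pivot on row 2; the z-row RHS becomes 0 − (-3)·(22/3) = 22.
Next entering variable (most negative z-row entry -7): p.
Ratio test on column p — row 1: (35/3)/3 = 35/9; row 2: entry 0 ≤ 0; row 3: (47/3)/3 = 47/9. Minimum is 35/9 at row 1 (u1 leaves); pivot element 3.
After the second pivot the z-row RHS is 22 − (-7)·(35/9) = 443/9.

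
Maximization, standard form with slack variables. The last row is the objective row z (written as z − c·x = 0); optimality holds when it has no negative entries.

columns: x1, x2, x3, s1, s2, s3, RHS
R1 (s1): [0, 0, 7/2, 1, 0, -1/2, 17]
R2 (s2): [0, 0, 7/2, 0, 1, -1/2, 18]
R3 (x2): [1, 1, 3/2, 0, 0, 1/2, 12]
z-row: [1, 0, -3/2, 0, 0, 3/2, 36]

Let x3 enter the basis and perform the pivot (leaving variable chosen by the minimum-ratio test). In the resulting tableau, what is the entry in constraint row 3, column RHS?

33/7

Ratio test on column x3 — row 1: 17/(7/2) = 34/7; row 2: 18/(7/2) = 36/7; row 3: 12/(3/2) = 8. Minimum is 34/7 at row 1 (s1 leaves); pivot element 7/2.
Divide row 1 by 7/2; eliminate column x3 from the other rows.
Row 3 update in column RHS: 12 − (3/2)·(34/7) = 33/7.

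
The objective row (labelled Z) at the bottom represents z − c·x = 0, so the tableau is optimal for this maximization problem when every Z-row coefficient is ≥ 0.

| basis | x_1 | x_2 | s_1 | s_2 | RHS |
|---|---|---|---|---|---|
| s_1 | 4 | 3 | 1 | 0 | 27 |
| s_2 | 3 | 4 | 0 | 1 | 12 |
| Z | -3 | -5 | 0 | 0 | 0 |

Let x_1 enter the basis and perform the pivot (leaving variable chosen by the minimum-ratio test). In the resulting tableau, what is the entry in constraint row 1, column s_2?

-4/3

Ratio test on column x_1 — row 1: 27/4 = 27/4; row 2: 12/3 = 4. Minimum is 4 at row 2 (s_2 leaves); pivot element 3.
Divide row 2 by 3; eliminate column x_1 from the other rows.
Row 1 update in column s_2: 0 − 4·(1/3) = -4/3.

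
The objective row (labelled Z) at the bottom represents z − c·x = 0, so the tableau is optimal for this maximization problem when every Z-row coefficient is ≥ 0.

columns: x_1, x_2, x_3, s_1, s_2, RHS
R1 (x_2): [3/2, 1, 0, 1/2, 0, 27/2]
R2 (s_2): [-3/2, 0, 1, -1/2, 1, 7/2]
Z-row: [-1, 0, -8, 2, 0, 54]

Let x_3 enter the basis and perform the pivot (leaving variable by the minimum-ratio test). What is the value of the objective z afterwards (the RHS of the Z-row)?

Ratio test on column x_3 — row 1: entry 0 ≤ 0; row 2: (7/2)/1 = 7/2. Minimum is 7/2 at row 2 (s_2 leaves); pivot element 1.
Pivot on row 2; the Z-row RHS becomes 54 − (-8)·(7/2) = 82.

82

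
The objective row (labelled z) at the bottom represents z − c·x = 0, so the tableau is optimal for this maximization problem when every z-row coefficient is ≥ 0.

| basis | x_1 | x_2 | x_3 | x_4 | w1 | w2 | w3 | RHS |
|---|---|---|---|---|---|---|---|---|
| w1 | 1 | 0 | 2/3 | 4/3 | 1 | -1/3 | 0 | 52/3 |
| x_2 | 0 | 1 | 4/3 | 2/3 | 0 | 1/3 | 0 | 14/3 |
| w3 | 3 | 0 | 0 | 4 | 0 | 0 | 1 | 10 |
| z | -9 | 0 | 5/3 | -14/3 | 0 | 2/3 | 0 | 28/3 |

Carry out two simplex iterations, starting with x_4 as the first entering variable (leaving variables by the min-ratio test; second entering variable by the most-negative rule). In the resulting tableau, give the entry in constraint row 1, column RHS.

14

Ratio test on column x_4 — row 1: (52/3)/(4/3) = 13; row 2: (14/3)/(2/3) = 7; row 3: 10/4 = 5/2. Minimum is 5/2 at row 3 (w3 leaves); pivot element 4.
Divide row 3 by 4; eliminate column x_4 from the other rows.
Second iteration: most negative z-row entry is -11/2 in column x_1, so x_1 enters.
Ratio test on column x_1 — row 1: entry 0 ≤ 0; row 2: entry -1/2 ≤ 0; row 3: (5/2)/(3/4) = 10/3. Minimum is 10/3 at row 3 (x_4 leaves); pivot element 3/4.
Divide row 3 by 3/4; eliminate column x_1 from the other rows.
After both pivots, the entry at constraint row 1, column RHS is 14.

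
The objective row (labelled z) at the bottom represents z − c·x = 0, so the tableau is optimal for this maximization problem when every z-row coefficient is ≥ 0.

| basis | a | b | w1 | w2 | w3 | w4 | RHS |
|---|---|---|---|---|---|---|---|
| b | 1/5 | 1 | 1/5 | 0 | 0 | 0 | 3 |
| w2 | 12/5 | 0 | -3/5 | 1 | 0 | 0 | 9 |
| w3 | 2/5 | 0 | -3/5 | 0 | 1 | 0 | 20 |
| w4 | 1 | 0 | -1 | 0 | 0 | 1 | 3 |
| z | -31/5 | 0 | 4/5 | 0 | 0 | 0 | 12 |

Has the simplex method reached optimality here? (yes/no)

The z-row has a negative entry -31/5 in column a, so it is not optimal.

no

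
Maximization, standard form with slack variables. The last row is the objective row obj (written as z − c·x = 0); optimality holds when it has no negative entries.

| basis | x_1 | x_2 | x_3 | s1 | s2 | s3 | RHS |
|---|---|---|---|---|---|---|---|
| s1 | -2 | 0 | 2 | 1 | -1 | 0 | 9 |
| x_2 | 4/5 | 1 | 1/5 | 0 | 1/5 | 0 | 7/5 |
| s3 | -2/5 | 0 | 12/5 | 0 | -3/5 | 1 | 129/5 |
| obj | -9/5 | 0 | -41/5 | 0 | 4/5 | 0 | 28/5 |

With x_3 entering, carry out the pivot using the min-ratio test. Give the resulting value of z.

Ratio test on column x_3 — row 1: 9/2 = 9/2; row 2: (7/5)/(1/5) = 7; row 3: (129/5)/(12/5) = 43/4. Minimum is 9/2 at row 1 (s1 leaves); pivot element 2.
Pivot on row 1; the obj-row RHS becomes 28/5 − (-41/5)·(9/2) = 85/2.

85/2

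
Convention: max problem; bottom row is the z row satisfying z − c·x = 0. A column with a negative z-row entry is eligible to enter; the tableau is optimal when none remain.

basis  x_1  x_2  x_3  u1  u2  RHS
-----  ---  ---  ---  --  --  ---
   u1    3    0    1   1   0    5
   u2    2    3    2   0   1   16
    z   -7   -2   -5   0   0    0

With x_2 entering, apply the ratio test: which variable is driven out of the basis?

Column x_2 entries and ratios — u1: 0 ≤ 0, skip; u2: 16/3 = 16/3.
Smallest ratio is 16/3 in the row of u2, so u2 leaves.

u2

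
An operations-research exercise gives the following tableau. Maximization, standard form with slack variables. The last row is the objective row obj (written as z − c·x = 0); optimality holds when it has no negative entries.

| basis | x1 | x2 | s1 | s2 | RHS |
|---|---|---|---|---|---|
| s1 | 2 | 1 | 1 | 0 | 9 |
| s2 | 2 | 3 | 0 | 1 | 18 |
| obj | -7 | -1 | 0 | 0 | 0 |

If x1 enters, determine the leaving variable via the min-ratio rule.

s1

Column x1 entries and ratios — s1: 9/2 = 9/2; s2: 18/2 = 9.
Smallest ratio is 9/2 in the row of s1, so s1 leaves.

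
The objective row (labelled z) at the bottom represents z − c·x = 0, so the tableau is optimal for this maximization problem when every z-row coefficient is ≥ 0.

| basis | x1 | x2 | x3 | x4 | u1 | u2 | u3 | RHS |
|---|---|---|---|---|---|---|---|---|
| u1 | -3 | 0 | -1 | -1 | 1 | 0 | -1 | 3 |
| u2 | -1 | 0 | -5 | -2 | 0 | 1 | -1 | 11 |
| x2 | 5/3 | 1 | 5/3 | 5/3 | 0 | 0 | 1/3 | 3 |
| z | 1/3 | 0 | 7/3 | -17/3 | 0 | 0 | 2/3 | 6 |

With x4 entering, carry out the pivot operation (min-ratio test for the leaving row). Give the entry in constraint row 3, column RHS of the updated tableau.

9/5

Ratio test on column x4 — row 1: entry -1 ≤ 0; row 2: entry -2 ≤ 0; row 3: 3/(5/3) = 9/5. Minimum is 9/5 at row 3 (x2 leaves); pivot element 5/3.
Divide row 3 by 5/3; eliminate column x4 from the other rows.
In the new row 3, the RHS entry is the old entry divided by the pivot: 3/(5/3) = 9/5.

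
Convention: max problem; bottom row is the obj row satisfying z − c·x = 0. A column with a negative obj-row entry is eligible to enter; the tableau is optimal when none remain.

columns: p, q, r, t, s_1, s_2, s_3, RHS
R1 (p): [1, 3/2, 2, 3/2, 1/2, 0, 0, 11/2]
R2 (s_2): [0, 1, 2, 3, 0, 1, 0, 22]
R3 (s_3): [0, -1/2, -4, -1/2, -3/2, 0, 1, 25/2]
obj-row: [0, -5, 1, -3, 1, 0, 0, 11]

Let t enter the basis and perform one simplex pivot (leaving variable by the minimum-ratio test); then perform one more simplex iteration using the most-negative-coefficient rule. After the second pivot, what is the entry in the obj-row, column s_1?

8/3

Ratio test on column t — row 1: (11/2)/(3/2) = 11/3; row 2: 22/3 = 22/3; row 3: entry -1/2 ≤ 0. Minimum is 11/3 at row 1 (p leaves); pivot element 3/2.
Divide row 1 by 3/2; eliminate column t from the other rows.
Second iteration: most negative obj-row entry is -2 in column q, so q enters.
Ratio test on column q — row 1: (11/3)/1 = 11/3; row 2: entry -2 ≤ 0; row 3: entry 0 ≤ 0. Minimum is 11/3 at row 1 (t leaves); pivot element 1.
Divide row 1 by 1; eliminate column q from the other rows.
After both pivots, the entry at the obj-row, column s_1 is 8/3.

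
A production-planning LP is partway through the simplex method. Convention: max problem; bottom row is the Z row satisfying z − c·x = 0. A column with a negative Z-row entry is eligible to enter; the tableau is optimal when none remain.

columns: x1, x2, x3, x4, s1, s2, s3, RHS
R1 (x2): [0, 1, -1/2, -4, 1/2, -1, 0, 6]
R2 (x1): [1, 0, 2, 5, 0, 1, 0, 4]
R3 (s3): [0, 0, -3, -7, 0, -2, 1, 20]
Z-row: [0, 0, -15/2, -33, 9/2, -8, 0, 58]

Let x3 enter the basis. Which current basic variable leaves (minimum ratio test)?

Column x3 entries and ratios — x2: -1/2 ≤ 0, skip; x1: 4/2 = 2; s3: -3 ≤ 0, skip.
Smallest ratio is 2 in the row of x1, so x1 leaves.

x1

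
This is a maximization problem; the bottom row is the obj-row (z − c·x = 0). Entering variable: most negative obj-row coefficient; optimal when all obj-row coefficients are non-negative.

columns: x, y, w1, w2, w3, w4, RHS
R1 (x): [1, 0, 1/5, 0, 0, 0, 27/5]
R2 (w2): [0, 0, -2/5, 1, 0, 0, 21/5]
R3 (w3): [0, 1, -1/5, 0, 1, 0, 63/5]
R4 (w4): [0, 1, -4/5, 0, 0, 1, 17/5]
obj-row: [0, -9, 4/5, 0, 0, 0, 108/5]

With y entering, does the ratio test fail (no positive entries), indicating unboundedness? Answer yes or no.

no

Column y has positive entries in row(s) 3, 4, so the ratio test bounds it — not unbounded.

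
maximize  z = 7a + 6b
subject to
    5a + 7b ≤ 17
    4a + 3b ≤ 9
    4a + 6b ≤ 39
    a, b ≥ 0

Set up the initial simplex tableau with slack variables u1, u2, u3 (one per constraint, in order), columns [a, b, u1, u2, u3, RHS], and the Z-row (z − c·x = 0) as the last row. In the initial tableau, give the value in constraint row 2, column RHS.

9

The RHS of constraint 2 is b_2 = 9.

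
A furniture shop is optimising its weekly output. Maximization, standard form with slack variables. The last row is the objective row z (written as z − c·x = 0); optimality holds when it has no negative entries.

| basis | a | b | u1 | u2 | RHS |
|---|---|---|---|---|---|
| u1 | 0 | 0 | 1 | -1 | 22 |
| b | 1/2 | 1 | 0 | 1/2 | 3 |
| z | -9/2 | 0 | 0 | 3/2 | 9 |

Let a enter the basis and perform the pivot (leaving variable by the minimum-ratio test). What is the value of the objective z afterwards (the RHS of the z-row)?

36

Ratio test on column a — row 1: entry 0 ≤ 0; row 2: 3/(1/2) = 6. Minimum is 6 at row 2 (b leaves); pivot element 1/2.
Pivot on row 2; the z-row RHS becomes 9 − (-9/2)·6 = 36.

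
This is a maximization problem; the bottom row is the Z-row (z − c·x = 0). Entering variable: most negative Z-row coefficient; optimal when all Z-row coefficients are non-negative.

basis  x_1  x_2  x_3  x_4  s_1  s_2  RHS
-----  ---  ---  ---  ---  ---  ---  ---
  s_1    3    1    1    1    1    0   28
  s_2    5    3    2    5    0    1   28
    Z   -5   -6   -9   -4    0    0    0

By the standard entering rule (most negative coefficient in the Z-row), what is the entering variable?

Negative Z-row entries: x_1: -5, x_2: -6, x_3: -9, x_4: -4.
The most negative is -9 in column x_3, so x_3 enters.

x_3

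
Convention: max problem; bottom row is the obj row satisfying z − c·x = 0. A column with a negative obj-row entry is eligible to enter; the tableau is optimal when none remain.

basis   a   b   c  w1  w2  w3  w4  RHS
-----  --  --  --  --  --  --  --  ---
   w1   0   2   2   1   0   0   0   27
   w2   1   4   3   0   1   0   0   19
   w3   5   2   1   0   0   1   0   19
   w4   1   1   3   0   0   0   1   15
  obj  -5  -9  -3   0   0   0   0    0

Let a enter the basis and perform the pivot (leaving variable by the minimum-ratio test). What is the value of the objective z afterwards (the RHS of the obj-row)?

19

Ratio test on column a — row 1: entry 0 ≤ 0; row 2: 19/1 = 19; row 3: 19/5 = 19/5; row 4: 15/1 = 15. Minimum is 19/5 at row 3 (w3 leaves); pivot element 5.
Pivot on row 3; the obj-row RHS becomes 0 − (-5)·(19/5) = 19.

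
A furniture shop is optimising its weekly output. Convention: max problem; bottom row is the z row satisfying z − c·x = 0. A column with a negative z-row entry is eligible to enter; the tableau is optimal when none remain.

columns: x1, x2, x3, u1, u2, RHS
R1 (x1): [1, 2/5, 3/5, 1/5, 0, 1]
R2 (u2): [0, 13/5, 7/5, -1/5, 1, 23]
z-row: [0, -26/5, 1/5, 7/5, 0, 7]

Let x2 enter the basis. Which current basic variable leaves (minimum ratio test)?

x1

Column x2 entries and ratios — x1: 1/(2/5) = 5/2; u2: 23/(13/5) = 115/13.
Smallest ratio is 5/2 in the row of x1, so x1 leaves.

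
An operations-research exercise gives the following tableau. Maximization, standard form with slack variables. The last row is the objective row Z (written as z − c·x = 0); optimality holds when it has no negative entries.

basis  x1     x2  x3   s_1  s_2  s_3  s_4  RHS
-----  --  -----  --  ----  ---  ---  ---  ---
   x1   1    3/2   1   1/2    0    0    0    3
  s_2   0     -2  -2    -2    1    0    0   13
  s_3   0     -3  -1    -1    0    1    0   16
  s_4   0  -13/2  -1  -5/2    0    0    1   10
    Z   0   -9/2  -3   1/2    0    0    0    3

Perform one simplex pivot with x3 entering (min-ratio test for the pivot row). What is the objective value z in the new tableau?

12

Ratio test on column x3 — row 1: 3/1 = 3; row 2: entry -2 ≤ 0; row 3: entry -1 ≤ 0; row 4: entry -1 ≤ 0. Minimum is 3 at row 1 (x1 leaves); pivot element 1.
Pivot on row 1; the Z-row RHS becomes 3 − (-3)·3 = 12.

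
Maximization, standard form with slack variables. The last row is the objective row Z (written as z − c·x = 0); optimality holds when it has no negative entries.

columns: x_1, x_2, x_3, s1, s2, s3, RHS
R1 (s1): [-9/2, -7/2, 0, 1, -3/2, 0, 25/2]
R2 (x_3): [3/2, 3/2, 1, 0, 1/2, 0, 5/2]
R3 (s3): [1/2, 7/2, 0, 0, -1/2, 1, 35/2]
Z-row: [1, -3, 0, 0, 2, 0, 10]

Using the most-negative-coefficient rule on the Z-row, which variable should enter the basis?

x_2

Negative Z-row entries: x_2: -3.
The most negative is -3 in column x_2, so x_2 enters.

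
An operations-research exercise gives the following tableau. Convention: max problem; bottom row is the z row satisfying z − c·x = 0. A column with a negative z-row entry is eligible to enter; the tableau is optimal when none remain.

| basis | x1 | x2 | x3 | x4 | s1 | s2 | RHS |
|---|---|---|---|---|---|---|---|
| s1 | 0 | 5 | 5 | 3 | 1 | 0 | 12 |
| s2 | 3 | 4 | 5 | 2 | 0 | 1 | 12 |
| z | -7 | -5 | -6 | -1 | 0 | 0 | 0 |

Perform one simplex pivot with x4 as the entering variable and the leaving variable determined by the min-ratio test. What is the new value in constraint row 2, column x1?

Ratio test on column x4 — row 1: 12/3 = 4; row 2: 12/2 = 6. Minimum is 4 at row 1 (s1 leaves); pivot element 3.
Divide row 1 by 3; eliminate column x4 from the other rows.
Row 2 update in column x1: 3 − 2·0 = 3.

3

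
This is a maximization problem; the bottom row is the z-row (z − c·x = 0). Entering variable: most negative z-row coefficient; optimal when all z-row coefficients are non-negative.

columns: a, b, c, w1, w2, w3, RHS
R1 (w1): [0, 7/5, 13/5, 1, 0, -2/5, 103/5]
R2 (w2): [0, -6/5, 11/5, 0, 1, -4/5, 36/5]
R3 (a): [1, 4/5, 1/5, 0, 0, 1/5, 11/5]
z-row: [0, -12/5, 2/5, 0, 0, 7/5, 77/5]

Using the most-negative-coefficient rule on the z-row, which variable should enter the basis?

Negative z-row entries: b: -12/5.
The most negative is -12/5 in column b, so b enters.

b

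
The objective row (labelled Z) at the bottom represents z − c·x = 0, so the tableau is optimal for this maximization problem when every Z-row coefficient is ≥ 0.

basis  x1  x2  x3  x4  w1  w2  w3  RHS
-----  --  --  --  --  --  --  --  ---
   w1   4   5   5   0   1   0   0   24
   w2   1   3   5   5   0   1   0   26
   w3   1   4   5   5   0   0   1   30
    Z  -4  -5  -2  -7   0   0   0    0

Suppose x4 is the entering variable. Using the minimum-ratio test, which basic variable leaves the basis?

w2

Column x4 entries and ratios — w1: 0 ≤ 0, skip; w2: 26/5 = 26/5; w3: 30/5 = 6.
Smallest ratio is 26/5 in the row of w2, so w2 leaves.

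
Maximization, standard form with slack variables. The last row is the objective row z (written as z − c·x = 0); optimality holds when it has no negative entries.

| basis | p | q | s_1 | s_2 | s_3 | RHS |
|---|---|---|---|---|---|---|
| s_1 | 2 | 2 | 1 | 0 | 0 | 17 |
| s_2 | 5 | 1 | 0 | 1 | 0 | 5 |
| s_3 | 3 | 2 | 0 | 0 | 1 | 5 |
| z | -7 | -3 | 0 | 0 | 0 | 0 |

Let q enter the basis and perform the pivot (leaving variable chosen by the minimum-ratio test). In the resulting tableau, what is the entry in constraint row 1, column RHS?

Ratio test on column q — row 1: 17/2 = 17/2; row 2: 5/1 = 5; row 3: 5/2 = 5/2. Minimum is 5/2 at row 3 (s_3 leaves); pivot element 2.
Divide row 3 by 2; eliminate column q from the other rows.
Row 1 update in column RHS: 17 − 2·(5/2) = 12.

12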